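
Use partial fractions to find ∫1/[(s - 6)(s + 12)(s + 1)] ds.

Cover-up: P = 1/126, Q = 1/198, R = -1/77. Decomposition: (1/126)/(s - 6) + (1/198)/(s + 12) - (1/77)/(s + 1). Integrate each term: (1/126) ln|(s - 6)| + (1/198) ln|(s + 12)| - (1/77) ln|(s + 1)| + C


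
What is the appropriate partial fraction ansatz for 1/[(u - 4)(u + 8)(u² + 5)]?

Two linear + quadratic: α/(u - 4) + β/(u + 8) + (γu + δ)/(u² + 5)


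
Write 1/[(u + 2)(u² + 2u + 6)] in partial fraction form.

Cover-up at u = -2: P = 1/((-2)² + 2·(-2) + 6) = 1/6. Then Q = -P = -1/6, R = -P·(2 - 2) = 0
Result: (1/6)/(u + 2) - ((1/6)u)/(u² + 2u + 6)


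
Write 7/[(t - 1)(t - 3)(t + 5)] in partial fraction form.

Using cover-up method: A = -7/12, B = 7/16, C = 7/48
Result: (-7/12)/(t - 1) + (7/16)/(t - 3) + (7/48)/(t + 5)


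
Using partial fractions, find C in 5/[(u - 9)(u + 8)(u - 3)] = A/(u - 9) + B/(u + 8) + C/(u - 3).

Cover-up at u = 3: C = 5/[(3 - 9)(3 + 8)] = 5/[(-6)(11)] = -5/66


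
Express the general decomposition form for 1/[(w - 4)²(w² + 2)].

Repeated linear + quadratic: A/(w - 4) + B/(w - 4)² + (Cw + D)/(w² + 2)


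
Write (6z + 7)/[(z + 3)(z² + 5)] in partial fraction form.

At z=-3: P = (6·(-3) + 7)/((-3)² + 5) = -11/14. Q = -P = 11/14, R = 6 - (-3)·P = 51/14
Result: (-11/14)/(z + 3) + ((11/14)z + 51/14)/(z² + 5)


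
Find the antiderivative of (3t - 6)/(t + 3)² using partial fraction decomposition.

Decompose: A = 3, B = 3·(-3) - 6 = -15, so (3t - 6)/(t + 3)² = 3/(t + 3) - 15/(t + 3)². Integrate: ∫ A/(t + 3) dt = 3 ln|(t + 3)|; ∫ B/(t + 3)² dt = 15/(t + 3). Sum: 3 ln|(t + 3)| + 15/(t + 3) + C


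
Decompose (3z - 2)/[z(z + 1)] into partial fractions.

At z=0: A = (3·0 - 2)/(0 + 1) = -2. At z=-1: B = (3·(-1) - 2)/(-1 - 0) = 5
Result: -2/z + 5/(z + 1)


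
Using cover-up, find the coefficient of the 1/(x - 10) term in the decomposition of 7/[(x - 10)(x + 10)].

Cover (x - 10), set x=10: 7/((x + 10) at x=10) = 7/(20) = 7/20


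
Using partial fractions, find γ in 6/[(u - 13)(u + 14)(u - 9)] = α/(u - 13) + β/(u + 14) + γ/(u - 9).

Cover-up at u = 9: γ = 6/[(9 - 13)(9 + 14)] = 6/[(-4)(23)] = -6/92 = -3/46


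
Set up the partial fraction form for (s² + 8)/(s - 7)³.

Repeated linear factor (power 3): A/(s - 7) + B/(s - 7)² + C/(s - 7)³


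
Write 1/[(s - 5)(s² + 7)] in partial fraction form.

Cover-up at s = 5: P = 1/(5² + 7) = 1/32. Then Q = -P = -1/32, R = -P·(0 + 5) = -5/32
Result: (1/32)/(s - 5) - ((1/32)s + 5/32)/(s² + 7)


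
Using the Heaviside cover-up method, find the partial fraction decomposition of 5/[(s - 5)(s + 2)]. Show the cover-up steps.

Cover (s - 5): set s=5, get A = 5/(5 + 2) = 5/7. Cover (s + 2): set s=-2, get B = 5/(-2 - 5) = -5/7.
Result: (5/7)/(s - 5) - (5/7)/(s + 2)


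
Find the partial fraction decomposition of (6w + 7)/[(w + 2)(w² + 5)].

At w=-2: α = (6·(-2) + 7)/((-2)² + 5) = -5/9. β = -α = 5/9, γ = 6 - (-2)·α = 44/9
Result: (-5/9)/(w + 2) + ((5/9)w + 44/9)/(w² + 5)


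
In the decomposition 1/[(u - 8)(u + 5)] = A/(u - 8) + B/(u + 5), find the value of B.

Cover-up at u = -5: B = 1/(-5 - 8) = -1/13


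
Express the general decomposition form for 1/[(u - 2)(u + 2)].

Distinct linear factors: A/(u - 2) + B/(u + 2)


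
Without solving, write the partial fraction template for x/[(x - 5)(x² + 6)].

Linear + irreducible quadratic: A/(x - 5) + (Bx + C)/(x² + 6)


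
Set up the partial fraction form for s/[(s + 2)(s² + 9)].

Linear + irreducible quadratic: A/(s + 2) + (Bs + C)/(s² + 9)


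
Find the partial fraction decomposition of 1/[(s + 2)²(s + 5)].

Cover-up at s=-5: R = 1/(-5 + 2)² = 1/9. Cover-up at s=-2: Q = 1/(-2 + 5) = 1/3. Comparing s² coeff: P = -R = -1/9
Result: (-1/9)/(s + 2) + (1/3)/(s + 2)² + (1/9)/(s + 5)


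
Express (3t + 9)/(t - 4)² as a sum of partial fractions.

(3t + 9) = A(t - 4) + B. At t = 4: B = 3·4 + 9 = 21. Coeff of t: A = 3
Result: 3/(t - 4) + 21/(t - 4)²


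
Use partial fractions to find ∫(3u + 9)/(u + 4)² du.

Decompose: A = 3, B = 3·(-4) + 9 = -3, so (3u + 9)/(u + 4)² = 3/(u + 4) - 3/(u + 4)². Integrate: ∫ A/(u + 4) du = 3 ln|(u + 4)|; ∫ B/(u + 4)² du = 3/(u + 4). Sum: 3 ln|(u + 4)| + 3/(u + 4) + C


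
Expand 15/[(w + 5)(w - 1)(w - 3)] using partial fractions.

Using cover-up method: α = 5/16, β = -5/4, γ = 15/16
Result: (5/16)/(w + 5) - (5/4)/(w - 1) + (15/16)/(w - 3)


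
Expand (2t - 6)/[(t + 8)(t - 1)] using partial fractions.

At t=-8: α = (2·(-8) - 6)/(-8 - 1) = 22/9. At t=1: β = (2·1 - 6)/(1 + 8) = -4/9
Result: (22/9)/(t + 8) - (4/9)/(t - 1)


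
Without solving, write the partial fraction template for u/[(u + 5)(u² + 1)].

Linear + irreducible quadratic: α/(u + 5) + (βu + γ)/(u² + 1)


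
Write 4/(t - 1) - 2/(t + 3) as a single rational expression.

Common denominator (t - 1)(t + 3). Numerator: 4(t + 3) - 2(t - 1) = (4t + 12) - (2t - 2) = 2t + 14
Result: (2t + 14)/[(t - 1)(t + 3)]


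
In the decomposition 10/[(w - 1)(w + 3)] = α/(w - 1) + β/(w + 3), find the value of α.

Cover-up at w = 1: α = 10/(1 + 3) = 10/4 = 5/2


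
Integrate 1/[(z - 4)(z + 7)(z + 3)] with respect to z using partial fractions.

Cover-up: α = 1/77, β = 1/44, γ = -1/28. Decomposition: (1/77)/(z - 4) + (1/44)/(z + 7) - (1/28)/(z + 3). Integrate each term: (1/77) ln|(z - 4)| + (1/44) ln|(z + 7)| - (1/28) ln|(z + 3)| + C


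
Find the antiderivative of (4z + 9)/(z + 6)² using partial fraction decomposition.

Decompose: α = 4, β = 4·(-6) + 9 = -15, so (4z + 9)/(z + 6)² = 4/(z + 6) - 15/(z + 6)². Integrate: ∫ α/(z + 6) dz = 4 ln|(z + 6)|; ∫ β/(z + 6)² dz = 15/(z + 6). Sum: 4 ln|(z + 6)| + 15/(z + 6) + C


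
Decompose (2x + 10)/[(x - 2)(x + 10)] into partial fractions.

At x=2: P = (2·2 + 10)/(2 + 10) = 7/6. At x=-10: Q = (2·(-10) + 10)/(-10 - 2) = 5/6
Result: (7/6)/(x - 2) + (5/6)/(x + 10)


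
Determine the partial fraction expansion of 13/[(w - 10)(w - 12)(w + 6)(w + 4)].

Using Heaviside cover-up: (-13/448)/(w - 10) + (13/576)/(w - 12) - (13/576)/(w + 6) + (13/448)/(w + 4)


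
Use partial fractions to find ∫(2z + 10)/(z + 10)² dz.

Decompose: A = 2, B = 2·(-10) + 10 = -10, so (2z + 10)/(z + 10)² = 2/(z + 10) - 10/(z + 10)². Integrate: ∫ A/(z + 10) dz = 2 ln|(z + 10)|; ∫ B/(z + 10)² dz = 10/(z + 10). Sum: 2 ln|(z + 10)| + 10/(z + 10) + C


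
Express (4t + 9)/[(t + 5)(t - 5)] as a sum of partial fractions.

At t=-5: α = (4·(-5) + 9)/(-5 - 5) = 11/10. At t=5: β = (4·5 + 9)/(5 + 5) = 29/10
Result: (11/10)/(t + 5) + (29/10)/(t - 5)


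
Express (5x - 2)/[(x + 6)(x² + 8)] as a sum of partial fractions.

At x=-6: A = (5·(-6) - 2)/((-6)² + 8) = -8/11. B = -A = 8/11, C = 5 - (-6)·A = 7/11
Result: (-8/11)/(x + 6) + ((8/11)x + 7/11)/(x² + 8)


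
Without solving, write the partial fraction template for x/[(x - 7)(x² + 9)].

Linear + irreducible quadratic: α/(x - 7) + (βx + γ)/(x² + 9)


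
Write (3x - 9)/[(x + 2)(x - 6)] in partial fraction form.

At x=-2: P = (3·(-2) - 9)/(-2 - 6) = 15/8. At x=6: Q = (3·6 - 9)/(6 + 2) = 9/8
Result: (15/8)/(x + 2) + (9/8)/(x - 6)


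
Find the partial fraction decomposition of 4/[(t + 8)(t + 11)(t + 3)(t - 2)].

Using Heaviside cover-up: (2/75)/(t + 8) - (1/78)/(t + 11) - (1/50)/(t + 3) + (2/325)/(t - 2)


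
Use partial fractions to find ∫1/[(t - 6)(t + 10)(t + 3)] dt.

Cover-up: α = 1/144, β = 1/112, γ = -1/63. Decomposition: (1/144)/(t - 6) + (1/112)/(t + 10) - (1/63)/(t + 3). Integrate each term: (1/144) ln|(t - 6)| + (1/112) ln|(t + 10)| - (1/63) ln|(t + 3)| + C


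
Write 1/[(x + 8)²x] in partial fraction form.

Cover-up at x=0: R = 1/(0 + 8)² = 1/64. Cover-up at x=-8: Q = 1/(-8 - 0) = -1/8. Comparing x² coeff: P = -R = -1/64
Result: (-1/64)/(x + 8) - (1/8)/(x + 8)² + (1/64)/x


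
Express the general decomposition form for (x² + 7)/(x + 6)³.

Repeated linear factor (power 3): A/(x + 6) + B/(x + 6)² + C/(x + 6)³


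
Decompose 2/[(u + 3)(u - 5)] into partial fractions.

2/(u + 3)(u - 5) = A/(u + 3) + B/(u - 5). A = 2/(-3 - 5) = -1/4, B = 2/(5 + 3) = 1/4
Result: (-1/4)/(u + 3) + (1/4)/(u - 5)


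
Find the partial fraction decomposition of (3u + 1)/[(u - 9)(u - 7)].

At u=9: P = (3·9 + 1)/(9 - 7) = 14. At u=7: Q = (3·7 + 1)/(7 - 9) = -11
Result: 14/(u - 9) - 11/(u - 7)


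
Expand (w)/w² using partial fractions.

(w) = Aw + B. At w = 0: B = 1·0 + 0 = 0. Coeff of w: A = 1
Result: 1/w


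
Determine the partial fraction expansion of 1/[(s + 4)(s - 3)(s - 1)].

Using cover-up method: A = 1/35, B = 1/14, C = -1/10
Result: (1/35)/(s + 4) + (1/14)/(s - 3) - (1/10)/(s - 1)


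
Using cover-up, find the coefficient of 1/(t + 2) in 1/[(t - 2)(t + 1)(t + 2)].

Cover (t + 2), set t=-2: 1/[(-2 - 2)(-2 + 1)] = 1/4


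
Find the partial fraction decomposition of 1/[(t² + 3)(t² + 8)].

Coefficient matching gives P = R = 0, Q = 1/(8-3) = 1/5, S = -Q = -1/5
Result: (1/5)/(t² + 3) - (1/5)/(t² + 8)


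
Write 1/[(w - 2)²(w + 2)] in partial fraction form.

Cover-up at w=-2: γ = 1/(-2 - 2)² = 1/16. Cover-up at w=2: β = 1/(2 + 2) = 1/4. Comparing w² coeff: α = -γ = -1/16
Result: (-1/16)/(w - 2) + (1/4)/(w - 2)² + (1/16)/(w + 2)


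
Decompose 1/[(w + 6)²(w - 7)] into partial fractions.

Cover-up at w=7: C = 1/(7 + 6)² = 1/169. Cover-up at w=-6: B = 1/(-6 - 7) = -1/13. Comparing w² coeff: A = -C = -1/169
Result: (-1/169)/(w + 6) - (1/13)/(w + 6)² + (1/169)/(w - 7)


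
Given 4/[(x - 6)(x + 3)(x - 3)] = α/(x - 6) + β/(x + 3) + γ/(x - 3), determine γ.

Cover-up at x = 3: γ = 4/[(3 - 6)(3 + 3)] = 4/[(-3)(6)] = -4/18 = -2/9


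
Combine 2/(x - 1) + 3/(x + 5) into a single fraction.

Common denominator (x - 1)(x + 5). Numerator: 2(x + 5) + 3(x - 1) = (2x + 10) + (3x - 3) = 5x + 7
Result: (5x + 7)/[(x - 1)(x + 5)]


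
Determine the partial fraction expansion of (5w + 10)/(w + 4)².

(5w + 10) = P(w + 4) + Q. At w = -4: Q = 5·(-4) + 10 = -10. Coeff of w: P = 5
Result: 5/(w + 4) - 10/(w + 4)²


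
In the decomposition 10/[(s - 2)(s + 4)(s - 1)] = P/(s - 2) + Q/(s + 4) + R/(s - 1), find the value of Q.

Cover-up at s = -4: Q = 10/[(-4 - 2)(-4 - 1)] = 10/[(-6)(-5)] = 10/30 = 1/3


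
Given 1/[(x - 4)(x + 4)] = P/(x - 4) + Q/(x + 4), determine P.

Cover-up at x = 4: P = 1/(4 + 4) = 1/8


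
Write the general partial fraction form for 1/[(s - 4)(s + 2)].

Distinct linear factors: P/(s - 4) + Q/(s + 2)


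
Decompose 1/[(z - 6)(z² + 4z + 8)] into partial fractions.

Cover-up at z = 6: A = 1/(6² + 4·6 + 8) = 1/68. Then B = -A = -1/68, C = -A·(4 + 6) = -5/34
Result: (1/68)/(z - 6) - ((1/68)z + 5/34)/(z² + 4z + 8)


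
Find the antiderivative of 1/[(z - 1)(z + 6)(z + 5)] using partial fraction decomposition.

Cover-up: A = 1/42, B = 1/7, C = -1/6. Decomposition: (1/42)/(z - 1) + (1/7)/(z + 6) - (1/6)/(z + 5). Integrate each term: (1/42) ln|(z - 1)| + (1/7) ln|(z + 6)| - (1/6) ln|(z + 5)| + C


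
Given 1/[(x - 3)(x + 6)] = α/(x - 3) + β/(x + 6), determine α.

Cover-up at x = 3: α = 1/(3 + 6) = 1/9


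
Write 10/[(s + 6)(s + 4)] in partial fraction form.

10/(s + 6)(s + 4) = A/(s + 6) + B/(s + 4). A = 10/(-6 + 4) = -5, B = 10/(-4 + 6) = 5
Result: -5/(s + 6) + 5/(s + 4)


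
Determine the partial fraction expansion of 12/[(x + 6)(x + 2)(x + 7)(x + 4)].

Using Heaviside cover-up: (3/2)/(x + 6) + (3/10)/(x + 2) - (4/5)/(x + 7) - 1/(x + 4)


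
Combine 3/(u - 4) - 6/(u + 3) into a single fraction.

Common denominator (u - 4)(u + 3). Numerator: 3(u + 3) - 6(u - 4) = (3u + 9) - (6u - 24) = -3u + 33
Result: (-3u + 33)/[(u - 4)(u + 3)]


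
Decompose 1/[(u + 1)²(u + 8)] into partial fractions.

Cover-up at u=-8: C = 1/(-8 + 1)² = 1/49. Cover-up at u=-1: B = 1/(-1 + 8) = 1/7. Comparing u² coeff: A = -C = -1/49
Result: (-1/49)/(u + 1) + (1/7)/(u + 1)² + (1/49)/(u + 8)


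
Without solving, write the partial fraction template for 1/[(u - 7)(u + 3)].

Distinct linear factors: A/(u - 7) + B/(u + 3)


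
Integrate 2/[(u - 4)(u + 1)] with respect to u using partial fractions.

Decompose: 2/[(u - 4)(u + 1)] = (2/5)/(u - 4) - (2/5)/(u + 1). Integrate each term: (2/5) ln|(u - 4)| - (2/5) ln|(u + 1)| + C


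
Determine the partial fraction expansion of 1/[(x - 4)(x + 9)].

1/(x - 4)(x + 9) = P/(x - 4) + Q/(x + 9). P = 1/(4 + 9) = 1/13, Q = 1/(-9 - 4) = -1/13
Result: (1/13)/(x - 4) - (1/13)/(x + 9)


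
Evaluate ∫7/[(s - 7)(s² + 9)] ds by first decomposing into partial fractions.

Cover-up at s=7: α = 7/(7²+9) = 7/58. Coeff matching: β = -7/58, γ = -49/58. Decomposition: (7/58)/(s - 7) - ((7/58)s + 49/58)/(s² + 9). Integrate: linear → ln, quadratic → (1/2)ln + arctan: (7/58) ln|(s - 7)| - (7/116) ln(s² + 9) - (49/174) arctan(s/3) + C


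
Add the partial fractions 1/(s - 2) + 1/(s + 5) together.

Common denominator (s - 2)(s + 5). Numerator: 1(s + 5) + 1(s - 2) = (s + 5) + (s - 2) = 2s + 3
Result: (2s + 3)/[(s - 2)(s + 5)]


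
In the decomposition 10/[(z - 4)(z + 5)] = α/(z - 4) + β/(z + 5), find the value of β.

Cover-up at z = -5: β = 10/(-5 - 4) = -10/9


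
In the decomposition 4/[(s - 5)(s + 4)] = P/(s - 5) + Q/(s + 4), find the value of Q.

Cover-up at s = -4: Q = 4/(-4 - 5) = -4/9


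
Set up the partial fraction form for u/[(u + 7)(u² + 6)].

Linear + irreducible quadratic: A/(u + 7) + (Bu + C)/(u² + 6)


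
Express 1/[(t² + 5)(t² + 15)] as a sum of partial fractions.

Coefficient matching gives A = C = 0, B = 1/(15-5) = 1/10, D = -B = -1/10
Result: (1/10)/(t² + 5) - (1/10)/(t² + 15)


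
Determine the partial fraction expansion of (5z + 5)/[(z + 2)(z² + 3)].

At z=-2: α = (5·(-2) + 5)/((-2)² + 3) = -5/7. β = -α = 5/7, γ = 5 - (-2)·α = 25/7
Result: (-5/7)/(z + 2) + ((5/7)z + 25/7)/(z² + 3)


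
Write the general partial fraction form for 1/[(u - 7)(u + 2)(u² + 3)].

Two linear + quadratic: P/(u - 7) + Q/(u + 2) + (Ru + S)/(u² + 3)


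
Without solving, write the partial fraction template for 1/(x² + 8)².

Repeated quadratic factor: (Px + Q)/(x² + 8) + (Rx + S)/(x² + 8)²


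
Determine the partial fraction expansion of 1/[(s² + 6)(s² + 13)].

Coefficient matching gives P = R = 0, Q = 1/(13-6) = 1/7, S = -Q = -1/7
Result: (1/7)/(s² + 6) - (1/7)/(s² + 13)


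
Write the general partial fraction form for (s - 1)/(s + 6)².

Repeated linear factor: P/(s + 6) + Q/(s + 6)²


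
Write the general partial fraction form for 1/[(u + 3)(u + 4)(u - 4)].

Three distinct linear factors: A/(u + 3) + B/(u + 4) + C/(u - 4)


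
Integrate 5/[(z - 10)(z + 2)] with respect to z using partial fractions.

Decompose: 5/[(z - 10)(z + 2)] = (5/12)/(z - 10) - (5/12)/(z + 2). Integrate each term: (5/12) ln|(z - 10)| - (5/12) ln|(z + 2)| + C


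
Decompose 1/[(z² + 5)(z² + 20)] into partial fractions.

Coefficient matching gives A = C = 0, B = 1/(20-5) = 1/15, D = -B = -1/15
Result: (1/15)/(z² + 5) - (1/15)/(z² + 20)


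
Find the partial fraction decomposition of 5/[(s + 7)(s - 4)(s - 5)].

Using cover-up method: A = 5/132, B = -5/11, C = 5/12
Result: (5/132)/(s + 7) - (5/11)/(s - 4) + (5/12)/(s - 5)


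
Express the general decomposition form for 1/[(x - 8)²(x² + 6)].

Repeated linear + quadratic: P/(x - 8) + Q/(x - 8)² + (Rx + S)/(x² + 6)


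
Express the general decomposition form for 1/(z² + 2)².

Repeated quadratic factor: (Pz + Q)/(z² + 2) + (Rz + S)/(z² + 2)²


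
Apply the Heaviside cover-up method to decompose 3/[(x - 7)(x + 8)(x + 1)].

Cover (x - 7), x=7: α = 3/[(7 + 8)(7 + 1)] = 1/40. Cover (x + 8), x=-8: β = 3/[(-8 - 7)(-8 + 1)] = 1/35. Cover (x + 1), x=-1: γ = 3/[(-1 - 7)(-1 + 8)] = -3/56.
Result: (1/40)/(x - 7) + (1/35)/(x + 8) - (3/56)/(x + 1)


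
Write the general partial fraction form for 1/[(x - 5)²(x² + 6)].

Repeated linear + quadratic: α/(x - 5) + β/(x - 5)² + (γx + δ)/(x² + 6)


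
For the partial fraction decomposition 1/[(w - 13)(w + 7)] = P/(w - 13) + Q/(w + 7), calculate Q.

Cover-up at w = -7: Q = 1/(-7 - 13) = -1/20


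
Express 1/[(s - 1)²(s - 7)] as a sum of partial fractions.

Cover-up at s=7: γ = 1/(7 - 1)² = 1/36. Cover-up at s=1: β = 1/(1 - 7) = -1/6. Comparing s² coeff: α = -γ = -1/36
Result: (-1/36)/(s - 1) - (1/6)/(s - 1)² + (1/36)/(s - 7)


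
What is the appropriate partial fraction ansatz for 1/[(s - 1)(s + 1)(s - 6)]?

Three distinct linear factors: P/(s - 1) + Q/(s + 1) + R/(s - 6)


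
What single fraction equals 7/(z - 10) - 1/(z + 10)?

Common denominator (z - 10)(z + 10). Numerator: 7(z + 10) - 1(z - 10) = (7z + 70) - (z - 10) = 6z + 80
Result: (6z + 80)/[(z - 10)(z + 10)]


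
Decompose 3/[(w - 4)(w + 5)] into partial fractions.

3/(w - 4)(w + 5) = P/(w - 4) + Q/(w + 5). P = 3/(4 + 5) = 1/3, Q = 3/(-5 - 4) = -1/3
Result: (1/3)/(w - 4) - (1/3)/(w + 5)


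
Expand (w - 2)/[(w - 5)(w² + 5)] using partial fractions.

At w=5: P = (1·5 - 2)/(5² + 5) = 1/10. Q = -P = -1/10, R = 1 - 5·P = 1/2
Result: (1/10)/(w - 5) - ((1/10)w - 1/2)/(w² + 5)


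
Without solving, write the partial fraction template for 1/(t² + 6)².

Repeated quadratic factor: (Pt + Q)/(t² + 6) + (Rt + S)/(t² + 6)²


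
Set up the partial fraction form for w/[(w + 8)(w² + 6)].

Linear + irreducible quadratic: α/(w + 8) + (βw + γ)/(w² + 6)


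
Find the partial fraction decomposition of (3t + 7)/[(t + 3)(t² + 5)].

At t=-3: P = (3·(-3) + 7)/((-3)² + 5) = -1/7. Q = -P = 1/7, R = 3 - (-3)·P = 18/7
Result: (-1/7)/(t + 3) + ((1/7)t + 18/7)/(t² + 5)


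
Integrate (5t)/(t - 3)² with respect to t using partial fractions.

Decompose: A = 5, B = 5·3 + 0 = 15, so (5t)/(t - 3)² = 5/(t - 3) + 15/(t - 3)². Integrate: ∫ A/(t - 3) dt = 5 ln|(t - 3)|; ∫ B/(t - 3)² dt = -15/(t - 3). Sum: 5 ln|(t - 3)| - 15/(t - 3) + C


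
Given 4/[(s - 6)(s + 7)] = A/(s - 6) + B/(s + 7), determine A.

Cover-up at s = 6: A = 4/(6 + 7) = 4/13


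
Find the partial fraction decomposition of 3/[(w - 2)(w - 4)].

3/(w - 2)(w - 4) = P/(w - 2) + Q/(w - 4). P = 3/(2 - 4) = -3/2, Q = 3/(4 - 2) = 3/2
Result: (-3/2)/(w - 2) + (3/2)/(w - 4)


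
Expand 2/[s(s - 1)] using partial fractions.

2/s(s - 1) = α/s + β/(s - 1). α = 2/(0 - 1) = -2, β = 2/(1 - 0) = 2
Result: -2/s + 2/(s - 1)


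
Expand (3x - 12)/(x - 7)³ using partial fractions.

(3x - 12) = P(x - 7)² + Q(x - 7) + R. At x = 7: R = 3·7 - 12 = 9. Coefficients: P = 0, Q = 3
Result: 3/(x - 7)² + 9/(x - 7)³


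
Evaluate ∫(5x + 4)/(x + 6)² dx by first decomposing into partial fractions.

Decompose: α = 5, β = 5·(-6) + 4 = -26, so (5x + 4)/(x + 6)² = 5/(x + 6) - 26/(x + 6)². Integrate: ∫ α/(x + 6) dx = 5 ln|(x + 6)|; ∫ β/(x + 6)² dx = 26/(x + 6). Sum: 5 ln|(x + 6)| + 26/(x + 6) + C


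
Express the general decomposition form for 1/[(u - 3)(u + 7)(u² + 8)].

Two linear + quadratic: P/(u - 3) + Q/(u + 7) + (Ru + S)/(u² + 8)


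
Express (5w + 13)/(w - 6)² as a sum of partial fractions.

(5w + 13) = A(w - 6) + B. At w = 6: B = 5·6 + 13 = 43. Coeff of w: A = 5
Result: 5/(w - 6) + 43/(w - 6)²


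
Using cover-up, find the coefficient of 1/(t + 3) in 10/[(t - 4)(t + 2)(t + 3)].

Cover (t + 3), set t=-3: 10/[(-3 - 4)(-3 + 2)] = 10/7


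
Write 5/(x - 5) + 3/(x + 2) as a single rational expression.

Common denominator (x - 5)(x + 2). Numerator: 5(x + 2) + 3(x - 5) = (5x + 10) + (3x - 15) = 8x - 5
Result: (8x - 5)/[(x - 5)(x + 2)]


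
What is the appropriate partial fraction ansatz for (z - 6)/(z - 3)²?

Repeated linear factor: A/(z - 3) + B/(z - 3)²


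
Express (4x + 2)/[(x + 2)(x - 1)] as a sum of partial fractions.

At x=-2: A = (4·(-2) + 2)/(-2 - 1) = 2. At x=1: B = (4·1 + 2)/(1 + 2) = 2
Result: 2/(x + 2) + 2/(x - 1)


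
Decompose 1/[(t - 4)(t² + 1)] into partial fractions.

Cover-up at t = 4: P = 1/(4² + 1) = 1/17. Then Q = -P = -1/17, R = -P·(0 + 4) = -4/17
Result: (1/17)/(t - 4) - ((1/17)t + 4/17)/(t² + 1)


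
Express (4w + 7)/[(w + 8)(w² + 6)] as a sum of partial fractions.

At w=-8: P = (4·(-8) + 7)/((-8)² + 6) = -5/14. Q = -P = 5/14, R = 4 - (-8)·P = 8/7
Result: (-5/14)/(w + 8) + ((5/14)w + 8/7)/(w² + 6)


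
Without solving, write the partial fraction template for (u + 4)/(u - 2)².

Repeated linear factor: A/(u - 2) + B/(u - 2)²


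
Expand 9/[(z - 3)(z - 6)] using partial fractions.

9/(z - 3)(z - 6) = A/(z - 3) + B/(z - 6). A = 9/(3 - 6) = -3, B = 9/(6 - 3) = 3
Result: -3/(z - 3) + 3/(z - 6)


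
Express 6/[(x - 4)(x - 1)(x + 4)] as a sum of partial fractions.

Using cover-up method: α = 1/4, β = -2/5, γ = 3/20
Result: (1/4)/(x - 4) - (2/5)/(x - 1) + (3/20)/(x + 4)


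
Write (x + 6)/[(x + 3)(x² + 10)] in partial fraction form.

At x=-3: P = (1·(-3) + 6)/((-3)² + 10) = 3/19. Q = -P = -3/19, R = 1 - (-3)·P = 28/19
Result: (3/19)/(x + 3) - ((3/19)x - 28/19)/(x² + 10)


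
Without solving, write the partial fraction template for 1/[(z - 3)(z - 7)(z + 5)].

Three distinct linear factors: A/(z - 3) + B/(z - 7) + C/(z + 5)


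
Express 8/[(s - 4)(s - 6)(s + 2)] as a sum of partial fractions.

Using cover-up method: A = -2/3, B = 1/2, C = 1/6
Result: (-2/3)/(s - 4) + (1/2)/(s - 6) + (1/6)/(s + 2)


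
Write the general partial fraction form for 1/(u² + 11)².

Repeated quadratic factor: (Pu + Q)/(u² + 11) + (Ru + S)/(u² + 11)²


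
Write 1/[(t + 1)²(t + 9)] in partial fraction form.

Cover-up at t=-9: R = 1/(-9 + 1)² = 1/64. Cover-up at t=-1: Q = 1/(-1 + 9) = 1/8. Comparing t² coeff: P = -R = -1/64
Result: (-1/64)/(t + 1) + (1/8)/(t + 1)² + (1/64)/(t + 9)


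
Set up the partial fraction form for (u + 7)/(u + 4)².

Repeated linear factor: α/(u + 4) + β/(u + 4)²


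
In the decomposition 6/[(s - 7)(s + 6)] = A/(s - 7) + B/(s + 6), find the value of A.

Cover-up at s = 7: A = 6/(7 + 6) = 6/13


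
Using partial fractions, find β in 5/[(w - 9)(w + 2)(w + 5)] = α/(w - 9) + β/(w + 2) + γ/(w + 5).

Cover-up at w = -2: β = 5/[(-2 - 9)(-2 + 5)] = 5/[(-11)(3)] = -5/33


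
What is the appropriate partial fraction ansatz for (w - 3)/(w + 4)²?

Repeated linear factor: P/(w + 4) + Q/(w + 4)²


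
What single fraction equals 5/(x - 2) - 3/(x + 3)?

Common denominator (x - 2)(x + 3). Numerator: 5(x + 3) - 3(x - 2) = (5x + 15) - (3x - 6) = 2x + 21
Result: (2x + 21)/[(x - 2)(x + 3)]


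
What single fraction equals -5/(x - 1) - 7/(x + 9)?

Common denominator (x - 1)(x + 9). Numerator: -5(x + 9) - 7(x - 1) = (-5x - 45) - (7x - 7) = -12x - 38
Result: (-12x - 38)/[(x - 1)(x + 9)]


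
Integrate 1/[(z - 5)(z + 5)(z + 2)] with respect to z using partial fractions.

Cover-up: α = 1/70, β = 1/30, γ = -1/21. Decomposition: (1/70)/(z - 5) + (1/30)/(z + 5) - (1/21)/(z + 2). Integrate each term: (1/70) ln|(z - 5)| + (1/30) ln|(z + 5)| - (1/21) ln|(z + 2)| + C


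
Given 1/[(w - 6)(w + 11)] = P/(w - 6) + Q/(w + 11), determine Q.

Cover-up at w = -11: Q = 1/(-11 - 6) = -1/17


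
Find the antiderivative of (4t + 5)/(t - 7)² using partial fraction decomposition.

Decompose: α = 4, β = 4·7 + 5 = 33, so (4t + 5)/(t - 7)² = 4/(t - 7) + 33/(t - 7)². Integrate: ∫ α/(t - 7) dt = 4 ln|(t - 7)|; ∫ β/(t - 7)² dt = -33/(t - 7). Sum: 4 ln|(t - 7)| - 33/(t - 7) + C


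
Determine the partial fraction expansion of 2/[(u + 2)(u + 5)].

2/(u + 2)(u + 5) = α/(u + 2) + β/(u + 5). α = 2/(-2 + 5) = 2/3, β = 2/(-5 + 2) = -2/3
Result: (2/3)/(u + 2) - (2/3)/(u + 5)


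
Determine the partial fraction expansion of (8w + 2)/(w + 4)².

(8w + 2) = α(w + 4) + β. At w = -4: β = 8·(-4) + 2 = -30. Coeff of w: α = 8
Result: 8/(w + 4) - 30/(w + 4)²


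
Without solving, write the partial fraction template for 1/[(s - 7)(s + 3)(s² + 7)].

Two linear + quadratic: α/(s - 7) + β/(s + 3) + (γs + δ)/(s² + 7)


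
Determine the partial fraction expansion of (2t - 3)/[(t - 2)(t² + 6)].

At t=2: P = (2·2 - 3)/(2² + 6) = 1/10. Q = -P = -1/10, R = 2 - 2·P = 9/5
Result: (1/10)/(t - 2) - ((1/10)t - 9/5)/(t² + 6)


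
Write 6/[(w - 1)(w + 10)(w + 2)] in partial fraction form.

Using cover-up method: A = 2/11, B = 3/44, C = -1/4
Result: (2/11)/(w - 1) + (3/44)/(w + 10) - (1/4)/(w + 2)


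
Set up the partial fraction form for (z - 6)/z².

Repeated linear factor: P/z + Q/z²


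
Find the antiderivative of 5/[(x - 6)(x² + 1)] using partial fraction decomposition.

Cover-up at x=6: P = 5/(6²+1) = 5/37. Coeff matching: Q = -5/37, R = -30/37. Decomposition: (5/37)/(x - 6) - ((5/37)x + 30/37)/(x² + 1). Integrate: linear → ln, quadratic → (1/2)ln + arctan: (5/37) ln|(x - 6)| - (5/74) ln(x² + 1) - (30/37) arctan(x) + C


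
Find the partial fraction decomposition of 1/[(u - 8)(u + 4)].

1/(u - 8)(u + 4) = A/(u - 8) + B/(u + 4). A = 1/(8 + 4) = 1/12, B = 1/(-4 - 8) = -1/12
Result: (1/12)/(u - 8) - (1/12)/(u + 4)


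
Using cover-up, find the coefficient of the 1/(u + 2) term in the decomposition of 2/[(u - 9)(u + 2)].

Cover (u + 2), set u=-2: 2/((u - 9) at u=-2) = 2/(-11) = -2/11


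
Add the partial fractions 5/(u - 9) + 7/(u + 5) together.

Common denominator (u - 9)(u + 5). Numerator: 5(u + 5) + 7(u - 9) = (5u + 25) + (7u - 63) = 12u - 38
Result: (12u - 38)/[(u - 9)(u + 5)]


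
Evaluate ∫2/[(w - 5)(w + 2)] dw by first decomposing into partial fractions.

Decompose: 2/[(w - 5)(w + 2)] = (2/7)/(w - 5) - (2/7)/(w + 2). Integrate each term: (2/7) ln|(w - 5)| - (2/7) ln|(w + 2)| + C


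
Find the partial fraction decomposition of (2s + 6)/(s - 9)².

(2s + 6) = P(s - 9) + Q. At s = 9: Q = 2·9 + 6 = 24. Coeff of s: P = 2
Result: 2/(s - 9) + 24/(s - 9)²


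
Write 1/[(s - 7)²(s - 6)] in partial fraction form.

Cover-up at s=6: γ = 1/(6 - 7)² = 1. Cover-up at s=7: β = 1/(7 - 6) = 1. Comparing s² coeff: α = -γ = -1
Result: -1/(s - 7) + 1/(s - 7)² + 1/(s - 6)


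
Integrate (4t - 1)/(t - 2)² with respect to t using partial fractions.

Decompose: α = 4, β = 4·2 - 1 = 7, so (4t - 1)/(t - 2)² = 4/(t - 2) + 7/(t - 2)². Integrate: ∫ α/(t - 2) dt = 4 ln|(t - 2)|; ∫ β/(t - 2)² dt = -7/(t - 2). Sum: 4 ln|(t - 2)| - 7/(t - 2) + C


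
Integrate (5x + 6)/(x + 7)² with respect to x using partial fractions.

Decompose: A = 5, B = 5·(-7) + 6 = -29, so (5x + 6)/(x + 7)² = 5/(x + 7) - 29/(x + 7)². Integrate: ∫ A/(x + 7) dx = 5 ln|(x + 7)|; ∫ B/(x + 7)² dx = 29/(x + 7). Sum: 5 ln|(x + 7)| + 29/(x + 7) + C


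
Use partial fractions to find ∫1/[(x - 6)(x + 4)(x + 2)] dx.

Cover-up: P = 1/80, Q = 1/20, R = -1/16. Decomposition: (1/80)/(x - 6) + (1/20)/(x + 4) - (1/16)/(x + 2). Integrate each term: (1/80) ln|(x - 6)| + (1/20) ln|(x + 4)| - (1/16) ln|(x + 2)| + C


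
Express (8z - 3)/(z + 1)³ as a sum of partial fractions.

(8z - 3) = α(z + 1)² + β(z + 1) + γ. At z = -1: γ = 8·(-1) - 3 = -11. Coefficients: α = 0, β = 8
Result: 8/(z + 1)² - 11/(z + 1)³


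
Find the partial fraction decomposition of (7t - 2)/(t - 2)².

(7t - 2) = A(t - 2) + B. At t = 2: B = 7·2 - 2 = 12. Coeff of t: A = 7
Result: 7/(t - 2) + 12/(t - 2)²


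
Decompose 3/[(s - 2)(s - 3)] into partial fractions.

3/(s - 2)(s - 3) = α/(s - 2) + β/(s - 3). α = 3/(2 - 3) = -3, β = 3/(3 - 2) = 3
Result: -3/(s - 2) + 3/(s - 3)


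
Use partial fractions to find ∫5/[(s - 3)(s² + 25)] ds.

Cover-up at s=3: A = 5/(3²+25) = 5/34. Coeff matching: B = -5/34, C = -15/34. Decomposition: (5/34)/(s - 3) - ((5/34)s + 15/34)/(s² + 25). Integrate: linear → ln, quadratic → (1/2)ln + arctan: (5/34) ln|(s - 3)| - (5/68) ln(s² + 25) - (3/34) arctan(s/5) + C


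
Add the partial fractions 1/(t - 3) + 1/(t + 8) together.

Common denominator (t - 3)(t + 8). Numerator: 1(t + 8) + 1(t - 3) = (t + 8) + (t - 3) = 2t + 5
Result: (2t + 5)/[(t - 3)(t + 8)]


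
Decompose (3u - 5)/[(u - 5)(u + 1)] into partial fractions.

At u=5: A = (3·5 - 5)/(5 + 1) = 5/3. At u=-1: B = (3·(-1) - 5)/(-1 - 5) = 4/3
Result: (5/3)/(u - 5) + (4/3)/(u + 1)


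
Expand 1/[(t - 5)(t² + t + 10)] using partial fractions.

Cover-up at t = 5: P = 1/(5² + 1·5 + 10) = 1/40. Then Q = -P = -1/40, R = -P·(1 + 5) = -3/20
Result: (1/40)/(t - 5) - ((1/40)t + 3/20)/(t² + t + 10)


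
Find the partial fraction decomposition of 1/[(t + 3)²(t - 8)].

Cover-up at t=8: γ = 1/(8 + 3)² = 1/121. Cover-up at t=-3: β = 1/(-3 - 8) = -1/11. Comparing t² coeff: α = -γ = -1/121
Result: (-1/121)/(t + 3) - (1/11)/(t + 3)² + (1/121)/(t - 8)


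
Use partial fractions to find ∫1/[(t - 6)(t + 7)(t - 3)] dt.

Cover-up: α = 1/39, β = 1/130, γ = -1/30. Decomposition: (1/39)/(t - 6) + (1/130)/(t + 7) - (1/30)/(t - 3). Integrate each term: (1/39) ln|(t - 6)| + (1/130) ln|(t + 7)| - (1/30) ln|(t - 3)| + C


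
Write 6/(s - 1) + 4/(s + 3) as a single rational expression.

Common denominator (s - 1)(s + 3). Numerator: 6(s + 3) + 4(s - 1) = (6s + 18) + (4s - 4) = 10s + 14
Result: (10s + 14)/[(s - 1)(s + 3)]


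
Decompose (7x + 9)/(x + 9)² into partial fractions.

(7x + 9) = A(x + 9) + B. At x = -9: B = 7·(-9) + 9 = -54. Coeff of x: A = 7
Result: 7/(x + 9) - 54/(x + 9)²


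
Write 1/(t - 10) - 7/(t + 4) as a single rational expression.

Common denominator (t - 10)(t + 4). Numerator: 1(t + 4) - 7(t - 10) = (t + 4) - (7t - 70) = -6t + 74
Result: (-6t + 74)/[(t - 10)(t + 4)]


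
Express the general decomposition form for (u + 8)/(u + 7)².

Repeated linear factor: P/(u + 7) + Q/(u + 7)²


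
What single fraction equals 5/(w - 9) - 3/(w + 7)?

Common denominator (w - 9)(w + 7). Numerator: 5(w + 7) - 3(w - 9) = (5w + 35) - (3w - 27) = 2w + 62
Result: (2w + 62)/[(w - 9)(w + 7)]


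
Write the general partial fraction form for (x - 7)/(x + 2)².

Repeated linear factor: A/(x + 2) + B/(x + 2)²


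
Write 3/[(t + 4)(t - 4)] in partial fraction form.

3/(t + 4)(t - 4) = P/(t + 4) + Q/(t - 4). P = 3/(-4 - 4) = -3/8, Q = 3/(4 + 4) = 3/8
Result: (-3/8)/(t + 4) + (3/8)/(t - 4)


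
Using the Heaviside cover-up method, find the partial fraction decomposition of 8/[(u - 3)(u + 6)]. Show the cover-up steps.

Cover (u - 3): set u=3, get P = 8/(3 + 6) = 8/9. Cover (u + 6): set u=-6, get Q = 8/(-6 - 3) = -8/9.
Result: (8/9)/(u - 3) - (8/9)/(u + 6)


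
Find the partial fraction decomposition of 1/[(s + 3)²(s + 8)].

Cover-up at s=-8: R = 1/(-8 + 3)² = 1/25. Cover-up at s=-3: Q = 1/(-3 + 8) = 1/5. Comparing s² coeff: P = -R = -1/25
Result: (-1/25)/(s + 3) + (1/5)/(s + 3)² + (1/25)/(s + 8)


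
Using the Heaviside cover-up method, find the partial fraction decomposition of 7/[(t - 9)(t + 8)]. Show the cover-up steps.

Cover (t - 9): set t=9, get α = 7/(9 + 8) = 7/17. Cover (t + 8): set t=-8, get β = 7/(-8 - 9) = -7/17.
Result: (7/17)/(t - 9) - (7/17)/(t + 8)


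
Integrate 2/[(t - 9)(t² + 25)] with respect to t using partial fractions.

Cover-up at t=9: A = 2/(9²+25) = 1/53. Coeff matching: B = -1/53, C = -9/53. Decomposition: (1/53)/(t - 9) - ((1/53)t + 9/53)/(t² + 25). Integrate: linear → ln, quadratic → (1/2)ln + arctan: (1/53) ln|(t - 9)| - (1/106) ln(t² + 25) - (9/265) arctan(t/5) + C


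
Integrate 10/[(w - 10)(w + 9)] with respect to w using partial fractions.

Decompose: 10/[(w - 10)(w + 9)] = (10/19)/(w - 10) - (10/19)/(w + 9). Integrate each term: (10/19) ln|(w - 10)| - (10/19) ln|(w + 9)| + C


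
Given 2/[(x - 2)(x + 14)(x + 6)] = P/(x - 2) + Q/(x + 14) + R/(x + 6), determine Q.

Cover-up at x = -14: Q = 2/[(-14 - 2)(-14 + 6)] = 2/[(-16)(-8)] = 2/128 = 1/64


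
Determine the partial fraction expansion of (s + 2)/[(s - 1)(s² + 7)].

At s=1: α = (1·1 + 2)/(1² + 7) = 3/8. β = -α = -3/8, γ = 1 - 1·α = 5/8
Result: (3/8)/(s - 1) - ((3/8)s - 5/8)/(s² + 7)


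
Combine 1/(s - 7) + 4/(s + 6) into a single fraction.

Common denominator (s - 7)(s + 6). Numerator: 1(s + 6) + 4(s - 7) = (s + 6) + (4s - 28) = 5s - 22
Result: (5s - 22)/[(s - 7)(s + 6)]


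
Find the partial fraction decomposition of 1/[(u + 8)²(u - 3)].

Cover-up at u=3: γ = 1/(3 + 8)² = 1/121. Cover-up at u=-8: β = 1/(-8 - 3) = -1/11. Comparing u² coeff: α = -γ = -1/121
Result: (-1/121)/(u + 8) - (1/11)/(u + 8)² + (1/121)/(u - 3)


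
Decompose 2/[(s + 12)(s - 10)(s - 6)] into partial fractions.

Using cover-up method: α = 1/198, β = 1/44, γ = -1/36
Result: (1/198)/(s + 12) + (1/44)/(s - 10) - (1/36)/(s - 6)


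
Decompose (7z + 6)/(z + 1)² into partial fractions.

(7z + 6) = α(z + 1) + β. At z = -1: β = 7·(-1) + 6 = -1. Coeff of z: α = 7
Result: 7/(z + 1) - 1/(z + 1)²


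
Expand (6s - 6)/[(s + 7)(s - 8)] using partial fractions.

At s=-7: P = (6·(-7) - 6)/(-7 - 8) = 16/5. At s=8: Q = (6·8 - 6)/(8 + 7) = 14/5
Result: (16/5)/(s + 7) + (14/5)/(s - 8)


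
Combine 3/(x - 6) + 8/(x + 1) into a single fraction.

Common denominator (x - 6)(x + 1). Numerator: 3(x + 1) + 8(x - 6) = (3x + 3) + (8x - 48) = 11x - 45
Result: (11x - 45)/[(x - 6)(x + 1)]


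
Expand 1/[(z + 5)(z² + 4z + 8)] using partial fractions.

Cover-up at z = -5: A = 1/((-5)² + 4·(-5) + 8) = 1/13. Then B = -A = -1/13, C = -A·(4 - 5) = 1/13
Result: (1/13)/(z + 5) - ((1/13)z - 1/13)/(z² + 4z + 8)


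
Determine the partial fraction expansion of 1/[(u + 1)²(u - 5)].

Cover-up at u=5: R = 1/(5 + 1)² = 1/36. Cover-up at u=-1: Q = 1/(-1 - 5) = -1/6. Comparing u² coeff: P = -R = -1/36
Result: (-1/36)/(u + 1) - (1/6)/(u + 1)² + (1/36)/(u - 5)


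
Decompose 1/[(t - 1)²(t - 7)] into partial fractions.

Cover-up at t=7: C = 1/(7 - 1)² = 1/36. Cover-up at t=1: B = 1/(1 - 7) = -1/6. Comparing t² coeff: A = -C = -1/36
Result: (-1/36)/(t - 1) - (1/6)/(t - 1)² + (1/36)/(t - 7)


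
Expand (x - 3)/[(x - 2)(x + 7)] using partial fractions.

At x=2: A = (1·2 - 3)/(2 + 7) = -1/9. At x=-7: B = (1·(-7) - 3)/(-7 - 2) = 10/9
Result: (-1/9)/(x - 2) + (10/9)/(x + 7)


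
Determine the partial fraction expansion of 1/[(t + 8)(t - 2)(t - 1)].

Using cover-up method: P = 1/90, Q = 1/10, R = -1/9
Result: (1/90)/(t + 8) + (1/10)/(t - 2) - (1/9)/(t - 1)


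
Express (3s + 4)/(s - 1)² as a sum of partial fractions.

(3s + 4) = P(s - 1) + Q. At s = 1: Q = 3·1 + 4 = 7. Coeff of s: P = 3
Result: 3/(s - 1) + 7/(s - 1)²


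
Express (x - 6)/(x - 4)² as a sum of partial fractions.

(x - 6) = α(x - 4) + β. At x = 4: β = 1·4 - 6 = -2. Coeff of x: α = 1
Result: 1/(x - 4) - 2/(x - 4)²


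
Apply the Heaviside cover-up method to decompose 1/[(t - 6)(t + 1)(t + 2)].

Cover (t - 6), t=6: P = 1/[(6 + 1)(6 + 2)] = 1/56. Cover (t + 1), t=-1: Q = 1/[(-1 - 6)(-1 + 2)] = -1/7. Cover (t + 2), t=-2: R = 1/[(-2 - 6)(-2 + 1)] = 1/8.
Result: (1/56)/(t - 6) - (1/7)/(t + 1) + (1/8)/(t + 2)


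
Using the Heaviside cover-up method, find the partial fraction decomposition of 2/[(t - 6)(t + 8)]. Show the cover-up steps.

Cover (t - 6): set t=6, get P = 2/(6 + 8) = 1/7. Cover (t + 8): set t=-8, get Q = 2/(-8 - 6) = -1/7.
Result: (1/7)/(t - 6) - (1/7)/(t + 8)


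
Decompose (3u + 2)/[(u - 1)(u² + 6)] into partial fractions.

At u=1: P = (3·1 + 2)/(1² + 6) = 5/7. Q = -P = -5/7, R = 3 - 1·P = 16/7
Result: (5/7)/(u - 1) - ((5/7)u - 16/7)/(u² + 6)


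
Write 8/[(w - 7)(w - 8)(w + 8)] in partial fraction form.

Using cover-up method: A = -8/15, B = 1/2, C = 1/30
Result: (-8/15)/(w - 7) + (1/2)/(w - 8) + (1/30)/(w + 8)


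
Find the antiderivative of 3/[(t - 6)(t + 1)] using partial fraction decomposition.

Decompose: 3/[(t - 6)(t + 1)] = (3/7)/(t - 6) - (3/7)/(t + 1). Integrate each term: (3/7) ln|(t - 6)| - (3/7) ln|(t + 1)| + C


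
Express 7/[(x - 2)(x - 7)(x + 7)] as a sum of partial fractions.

Using cover-up method: A = -7/45, B = 1/10, C = 1/18
Result: (-7/45)/(x - 2) + (1/10)/(x - 7) + (1/18)/(x + 7)


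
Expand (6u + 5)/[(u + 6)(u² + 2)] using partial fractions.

At u=-6: P = (6·(-6) + 5)/((-6)² + 2) = -31/38. Q = -P = 31/38, R = 6 - (-6)·P = 21/19
Result: (-31/38)/(u + 6) + ((31/38)u + 21/19)/(u² + 2)


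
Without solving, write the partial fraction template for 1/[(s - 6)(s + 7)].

Distinct linear factors: A/(s - 6) + B/(s + 7)


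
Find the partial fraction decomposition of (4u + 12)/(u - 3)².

(4u + 12) = P(u - 3) + Q. At u = 3: Q = 4·3 + 12 = 24. Coeff of u: P = 4
Result: 4/(u - 3) + 24/(u - 3)²


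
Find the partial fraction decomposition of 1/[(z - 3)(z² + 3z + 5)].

Cover-up at z = 3: A = 1/(3² + 3·3 + 5) = 1/23. Then B = -A = -1/23, C = -A·(3 + 3) = -6/23
Result: (1/23)/(z - 3) - ((1/23)z + 6/23)/(z² + 3z + 5)


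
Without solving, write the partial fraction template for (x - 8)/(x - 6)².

Repeated linear factor: α/(x - 6) + β/(x - 6)²


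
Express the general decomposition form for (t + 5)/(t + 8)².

Repeated linear factor: A/(t + 8) + B/(t + 8)²


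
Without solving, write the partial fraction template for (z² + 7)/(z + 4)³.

Repeated linear factor (power 3): A/(z + 4) + B/(z + 4)² + C/(z + 4)³


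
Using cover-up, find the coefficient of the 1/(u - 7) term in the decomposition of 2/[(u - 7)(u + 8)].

Cover (u - 7), set u=7: 2/((u + 8) at u=7) = 2/(15) = 2/15


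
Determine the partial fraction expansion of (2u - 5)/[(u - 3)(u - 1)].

At u=3: P = (2·3 - 5)/(3 - 1) = 1/2. At u=1: Q = (2·1 - 5)/(1 - 3) = 3/2
Result: (1/2)/(u - 3) + (3/2)/(u - 1)


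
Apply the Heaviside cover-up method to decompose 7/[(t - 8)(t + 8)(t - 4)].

Cover (t - 8), t=8: α = 7/[(8 + 8)(8 - 4)] = 7/64. Cover (t + 8), t=-8: β = 7/[(-8 - 8)(-8 - 4)] = 7/192. Cover (t - 4), t=4: γ = 7/[(4 - 8)(4 + 8)] = -7/48.
Result: (7/64)/(t - 8) + (7/192)/(t + 8) - (7/48)/(t - 4)


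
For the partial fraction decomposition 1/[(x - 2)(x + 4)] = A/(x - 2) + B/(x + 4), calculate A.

Cover-up at x = 2: A = 1/(2 + 4) = 1/6


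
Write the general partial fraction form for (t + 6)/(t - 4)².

Repeated linear factor: P/(t - 4) + Q/(t - 4)²


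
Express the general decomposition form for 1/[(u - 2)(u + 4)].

Distinct linear factors: A/(u - 2) + B/(u + 4)


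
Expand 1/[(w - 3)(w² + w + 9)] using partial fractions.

Cover-up at w = 3: α = 1/(3² + 1·3 + 9) = 1/21. Then β = -α = -1/21, γ = -α·(1 + 3) = -4/21
Result: (1/21)/(w - 3) - ((1/21)w + 4/21)/(w² + w + 9)


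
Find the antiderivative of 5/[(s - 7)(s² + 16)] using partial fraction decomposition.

Cover-up at s=7: A = 5/(7²+16) = 1/13. Coeff matching: B = -1/13, C = -7/13. Decomposition: (1/13)/(s - 7) - ((1/13)s + 7/13)/(s² + 16). Integrate: linear → ln, quadratic → (1/2)ln + arctan: (1/13) ln|(s - 7)| - (1/26) ln(s² + 16) - (7/52) arctan(s/4) + C


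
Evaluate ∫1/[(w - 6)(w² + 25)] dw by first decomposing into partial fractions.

Cover-up at w=6: P = 1/(6²+25) = 1/61. Coeff matching: Q = -1/61, R = -6/61. Decomposition: (1/61)/(w - 6) - ((1/61)w + 6/61)/(w² + 25). Integrate: linear → ln, quadratic → (1/2)ln + arctan: (1/61) ln|(w - 6)| - (1/122) ln(w² + 25) - (6/305) arctan(w/5) + C


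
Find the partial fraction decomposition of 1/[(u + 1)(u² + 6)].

Cover-up at u = -1: P = 1/((-1)² + 6) = 1/7. Then Q = -P = -1/7, R = -P·(0 - 1) = 1/7
Result: (1/7)/(u + 1) - ((1/7)u - 1/7)/(u² + 6)


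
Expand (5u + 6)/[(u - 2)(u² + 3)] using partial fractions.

At u=2: P = (5·2 + 6)/(2² + 3) = 16/7. Q = -P = -16/7, R = 5 - 2·P = 3/7
Result: (16/7)/(u - 2) - ((16/7)u - 3/7)/(u² + 3)
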